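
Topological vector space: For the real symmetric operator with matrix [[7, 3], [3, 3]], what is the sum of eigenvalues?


For a self-adjoint (symmetric) matrix, the eigenvalues are real.
The sum of eigenvalues equals the trace of the matrix.
trace = 7 + 3 = 10

10


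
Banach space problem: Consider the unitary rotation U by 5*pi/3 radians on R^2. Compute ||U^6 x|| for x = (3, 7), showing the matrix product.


U is a rotation by theta = 5*pi/3
U^6 = rotation by 6*theta = 30*pi/3 = 0*pi/3 (mod 2*pi)
cos(0*pi/3) = 1.0000, sin(0*pi/3) = 0.0000
U^6 x = (1.0000 * 3 - 0.0000 * 7, 0.0000 * 3 + 1.0000 * 7)
= (3.0000, 7.0000)
||U^6 x|| = sqrt(3.0000^2 + 7.0000^2) = sqrt(58.0000) = 7.6158

7.6158


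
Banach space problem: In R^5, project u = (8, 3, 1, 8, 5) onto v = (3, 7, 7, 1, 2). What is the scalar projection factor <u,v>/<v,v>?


Computing <u,v> = 8*3 + 3*7 + 1*7 + 8*1 + 5*2 = 70
Computing <v,v> = 3^2 + 7^2 + 7^2 + 1^2 + 2^2 = 112
Projection coefficient = 70/112 = 0.6250

0.6250


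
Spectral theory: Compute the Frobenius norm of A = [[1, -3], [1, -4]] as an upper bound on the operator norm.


||A||_F^2 = sum a_ij^2
= 1^2 + (-3)^2 + 1^2 + (-4)^2
= 1 + 9 + 1 + 16 = 27
||A||_F = sqrt(27) = 5.1962

5.1962


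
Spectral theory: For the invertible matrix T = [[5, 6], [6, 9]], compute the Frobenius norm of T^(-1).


det(T) = 5*9 - 6*6 = 9
T^(-1) = (1/9) * [[9, -6], [-6, 5]] = [[1.0000, -0.6667], [-0.6667, 0.5556]]
||T^(-1)||_F^2 = 1.0000^2 + (-0.6667)^2 + (-0.6667)^2 + 0.5556^2 = 2.1975
||T^(-1)||_F = sqrt(2.1975) = 1.4824

1.4824


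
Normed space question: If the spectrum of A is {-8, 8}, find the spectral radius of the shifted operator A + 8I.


Spectrum of A + 8I = {0, 16}
Spectral radius = max |lambda| over the shifted spectrum
= max(0, 16) = 16

16


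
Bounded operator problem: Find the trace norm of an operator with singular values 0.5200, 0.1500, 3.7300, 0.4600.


The nuclear norm is the sum of all singular values.
||T||_1 = 0.5200 + 0.1500 + 3.7300 + 0.4600
= 4.8600

4.8600


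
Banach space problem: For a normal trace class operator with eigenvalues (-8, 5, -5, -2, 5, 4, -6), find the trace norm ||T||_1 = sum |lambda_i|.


For a normal operator, singular values equal |eigenvalues|.
Trace norm = sum |lambda_i| = 8 + 5 + 5 + 2 + 5 + 4 + 6
= 35

35


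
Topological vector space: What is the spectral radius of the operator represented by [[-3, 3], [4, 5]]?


For a 2x2 matrix, eigenvalues satisfy lambda^2 - (trace)*lambda + det = 0
trace = -3 + 5 = 2
det = -3*5 - 3*4 = -27
discriminant = 2^2 - 4*(-27) = 112
spectral radius = max |eigenvalue| = 6.2915

6.2915


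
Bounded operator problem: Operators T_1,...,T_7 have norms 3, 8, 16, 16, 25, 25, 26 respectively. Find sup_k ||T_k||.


By the Uniform Boundedness Principle, the supremum of norms is finite.
sup_k ||T_k|| = max(3, 8, 16, 16, 25, 25, 26) = 26

26


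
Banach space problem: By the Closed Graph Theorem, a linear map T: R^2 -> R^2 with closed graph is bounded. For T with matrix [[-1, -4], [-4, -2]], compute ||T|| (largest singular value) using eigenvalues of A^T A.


A^T A = [[17, 12], [12, 20]]
trace(A^T A) = 37, det(A^T A) = 196
discriminant = 37^2 - 4*196 = 585
Largest eigenvalue of A^T A = (trace + sqrt(disc))/2 = 30.5934
||T|| = sqrt(30.5934) = 5.5311

5.5311


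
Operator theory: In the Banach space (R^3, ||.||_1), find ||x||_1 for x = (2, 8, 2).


The l^1 norm equals the sum of absolute values of all components.
||x||_1 = 2 + 8 + 2
= 12

12.0000


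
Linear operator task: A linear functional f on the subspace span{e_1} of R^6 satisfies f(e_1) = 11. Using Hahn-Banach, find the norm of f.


The norm of f is given by ||f|| = sup_{||x||=1} |f(x)|.
On span{e_1}, ||e_1|| = 1, so ||f|| = |f(e_1)| / ||e_1||
= |11| / 1 = 11.0000

11.0000


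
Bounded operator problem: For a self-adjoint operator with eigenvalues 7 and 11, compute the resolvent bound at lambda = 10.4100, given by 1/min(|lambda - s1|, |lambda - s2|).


dist(10.4100, {7, 11}) = min(|10.4100 - 7|, |10.4100 - 11|)
= min(3.4100, 0.5900) = 0.5900
Resolvent bound = 1/0.5900 = 1.6949

1.6949


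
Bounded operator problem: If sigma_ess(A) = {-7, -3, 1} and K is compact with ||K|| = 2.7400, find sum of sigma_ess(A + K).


By Weyl's theorem, the essential spectrum is invariant under compact perturbations.
sigma_ess(A + K) = sigma_ess(A) = {-7, -3, 1}
Sum = -7 + -3 + 1 = -9

-9


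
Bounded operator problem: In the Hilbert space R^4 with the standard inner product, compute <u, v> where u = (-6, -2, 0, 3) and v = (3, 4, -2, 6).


Computing the standard inner product <u, v> = sum u_i * v_i
= -6*3 + -2*4 + 0*-2 + 3*6
= -18 + -8 + 0 + 18
= -8

-8


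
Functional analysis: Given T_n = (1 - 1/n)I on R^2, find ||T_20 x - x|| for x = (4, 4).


T_20 x - x = (1 - 1/20)x - x = -x/20
||x|| = sqrt(32) = 5.6569
||T_20 x - x|| = ||x||/20 = 5.6569/20 = 0.2828

0.2828


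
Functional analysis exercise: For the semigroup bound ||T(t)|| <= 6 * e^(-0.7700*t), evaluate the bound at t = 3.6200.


||T(3.6200)|| <= 6 * exp(-0.7700 * 3.6200)
= 6 * exp(-2.7874)
= 6 * 0.0616
= 0.3695

0.3695


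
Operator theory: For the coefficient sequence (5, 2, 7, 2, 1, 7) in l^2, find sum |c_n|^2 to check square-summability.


sum |c_n|^2 = 5^2 + 2^2 + 7^2 + 2^2 + 1^2 + 7^2
= 25 + 4 + 49 + 4 + 1 + 49
= 132

132


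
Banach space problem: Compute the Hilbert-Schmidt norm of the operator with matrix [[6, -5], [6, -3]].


The Hilbert-Schmidt norm is sqrt(sum of squares of all entries).
Sum of squares = 6^2 + (-5)^2 + 6^2 + (-3)^2
= 36 + 25 + 36 + 9 = 106
||T||_HS = sqrt(106) = 10.2956

10.2956


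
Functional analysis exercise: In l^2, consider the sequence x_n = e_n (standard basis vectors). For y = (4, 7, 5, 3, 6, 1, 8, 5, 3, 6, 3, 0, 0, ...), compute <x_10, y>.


x_10 = e_10 is the standard basis vector with 1 in position 10.
<x_10, y> = y_10 = 6
As n -> infinity, <x_n, y> -> 0, confirming weak convergence of (x_n) to 0.

6


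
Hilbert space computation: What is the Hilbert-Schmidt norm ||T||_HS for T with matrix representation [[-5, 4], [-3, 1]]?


The Hilbert-Schmidt norm is sqrt(sum of squares of all entries).
Sum of squares = (-5)^2 + 4^2 + (-3)^2 + 1^2
= 25 + 16 + 9 + 1 = 51
||T||_HS = sqrt(51) = 7.1414

7.1414


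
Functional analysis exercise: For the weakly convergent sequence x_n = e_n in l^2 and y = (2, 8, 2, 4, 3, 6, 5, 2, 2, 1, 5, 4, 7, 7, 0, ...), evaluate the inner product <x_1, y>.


x_1 = e_1 is the standard basis vector with 1 in position 1.
<x_1, y> = y_1 = 2
As n -> infinity, <x_n, y> -> 0, confirming weak convergence of (x_n) to 0.

2


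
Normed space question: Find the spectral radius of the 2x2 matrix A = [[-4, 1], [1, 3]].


For a 2x2 matrix, eigenvalues satisfy lambda^2 - (trace)*lambda + det = 0
trace = -4 + 3 = -1
det = -4*3 - 1*1 = -13
discriminant = (-1)^2 - 4*(-13) = 53
spectral radius = max |eigenvalue| = 4.1401

4.1401


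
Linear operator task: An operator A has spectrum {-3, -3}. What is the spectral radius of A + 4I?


Spectrum of A + 4I = {1, 1}
Spectral radius = max |lambda| over the shifted spectrum
= max(1, 1) = 1

1


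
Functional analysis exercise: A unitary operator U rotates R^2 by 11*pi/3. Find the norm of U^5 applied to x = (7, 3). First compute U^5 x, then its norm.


U is a rotation by theta = 11*pi/3
U^5 = rotation by 5*theta = 55*pi/3 = 1*pi/3 (mod 2*pi)
cos(1*pi/3) = 0.5000, sin(1*pi/3) = 0.8660
U^5 x = (0.5000 * 7 - 0.8660 * 3, 0.8660 * 7 + 0.5000 * 3)
= (0.9019, 7.5622)
||U^5 x|| = sqrt(0.9019^2 + 7.5622^2) = sqrt(58.0000) = 7.6158

7.6158


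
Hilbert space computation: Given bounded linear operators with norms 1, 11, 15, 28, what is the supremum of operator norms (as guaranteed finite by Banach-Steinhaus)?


By the Uniform Boundedness Principle, the supremum of norms is finite.
sup_k ||T_k|| = max(1, 11, 15, 28) = 28

28


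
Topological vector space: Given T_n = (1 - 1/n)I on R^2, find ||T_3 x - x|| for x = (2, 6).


T_3 x - x = (1 - 1/3)x - x = -x/3
||x|| = sqrt(40) = 6.3246
||T_3 x - x|| = ||x||/3 = 6.3246/3 = 2.1082

2.1082


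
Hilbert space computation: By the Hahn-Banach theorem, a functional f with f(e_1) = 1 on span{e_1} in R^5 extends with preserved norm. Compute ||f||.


The norm of f is given by ||f|| = sup_{||x||=1} |f(x)|.
On span{e_1}, ||e_1|| = 1, so ||f|| = |f(e_1)| / ||e_1||
= |1| / 1 = 1.0000

1.0000


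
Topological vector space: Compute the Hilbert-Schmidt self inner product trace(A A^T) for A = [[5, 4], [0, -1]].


trace(A * A^T) = sum of squares of all entries
= 5^2 + 4^2 + 0^2 + (-1)^2
= 25 + 16 + 0 + 1
= 42

42


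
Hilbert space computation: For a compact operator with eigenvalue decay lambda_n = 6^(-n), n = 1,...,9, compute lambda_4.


The eigenvalue formula gives lambda_4 = 1/6^4
= 1/1296
= 7.7160e-04

7.7160e-04


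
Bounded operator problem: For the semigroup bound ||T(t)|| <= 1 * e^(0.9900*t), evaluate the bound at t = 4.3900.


||T(4.3900)|| <= 1 * exp(0.9900 * 4.3900)
= 1 * exp(4.3461)
= 1 * 77.1769
= 77.1769

77.1769


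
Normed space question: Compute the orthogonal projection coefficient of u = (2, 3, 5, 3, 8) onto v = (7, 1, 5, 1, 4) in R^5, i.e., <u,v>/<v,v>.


Computing <u,v> = 2*7 + 3*1 + 5*5 + 3*1 + 8*4 = 77
Computing <v,v> = 7^2 + 1^2 + 5^2 + 1^2 + 4^2 = 92
Projection coefficient = 77/92 = 0.8370

0.8370


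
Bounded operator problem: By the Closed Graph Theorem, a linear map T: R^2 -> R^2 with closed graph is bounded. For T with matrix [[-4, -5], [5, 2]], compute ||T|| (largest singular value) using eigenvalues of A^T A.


A^T A = [[41, 30], [30, 29]]
trace(A^T A) = 70, det(A^T A) = 289
discriminant = 70^2 - 4*289 = 3744
Largest eigenvalue of A^T A = (trace + sqrt(disc))/2 = 65.5941
||T|| = sqrt(65.5941) = 8.0990

8.0990


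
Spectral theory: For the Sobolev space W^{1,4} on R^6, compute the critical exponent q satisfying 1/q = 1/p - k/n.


Using the Sobolev embedding formula: 1/q = 1/p - k/n
1/q = 1/4 - 1/6 = 1/12
q = 1/(1/12) = 12

12.0000


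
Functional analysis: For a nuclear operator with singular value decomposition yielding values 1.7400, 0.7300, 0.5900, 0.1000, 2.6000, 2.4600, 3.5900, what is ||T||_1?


The nuclear norm is the sum of all singular values.
||T||_1 = 1.7400 + 0.7300 + 0.5900 + 0.1000 + 2.6000 + 2.4600 + 3.5900
= 11.8100

11.8100


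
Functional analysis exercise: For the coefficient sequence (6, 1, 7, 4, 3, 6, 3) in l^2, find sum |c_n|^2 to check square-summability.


sum |c_n|^2 = 6^2 + 1^2 + 7^2 + 4^2 + 3^2 + 6^2 + 3^2
= 36 + 1 + 49 + 16 + 9 + 36 + 9
= 156

156


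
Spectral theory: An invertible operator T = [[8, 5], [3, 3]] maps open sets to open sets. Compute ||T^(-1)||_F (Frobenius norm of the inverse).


det(T) = 8*3 - 5*3 = 9
T^(-1) = (1/9) * [[3, -5], [-3, 8]] = [[0.3333, -0.5556], [-0.3333, 0.8889]]
||T^(-1)||_F^2 = 0.3333^2 + (-0.5556)^2 + (-0.3333)^2 + 0.8889^2 = 1.3210
||T^(-1)||_F = sqrt(1.3210) = 1.1493

1.1493


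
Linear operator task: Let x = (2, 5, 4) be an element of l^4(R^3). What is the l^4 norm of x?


The l^4 norm = (sum |x_i|^4)^(1/4)
Sum of 4th powers = 16 + 625 + 256 = 897
||x||_4 = (897)^(1/4) = 5.4727

5.4727


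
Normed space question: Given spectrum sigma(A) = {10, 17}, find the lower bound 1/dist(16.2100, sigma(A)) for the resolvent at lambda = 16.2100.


dist(16.2100, {10, 17}) = min(|16.2100 - 10|, |16.2100 - 17|)
= min(6.2100, 0.7900) = 0.7900
Resolvent bound = 1/0.7900 = 1.2658

1.2658


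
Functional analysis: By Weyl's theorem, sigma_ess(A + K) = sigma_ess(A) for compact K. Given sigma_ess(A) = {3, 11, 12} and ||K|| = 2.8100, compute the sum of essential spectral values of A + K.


By Weyl's theorem, the essential spectrum is invariant under compact perturbations.
sigma_ess(A + K) = sigma_ess(A) = {3, 11, 12}
Sum = 3 + 11 + 12 = 26

26


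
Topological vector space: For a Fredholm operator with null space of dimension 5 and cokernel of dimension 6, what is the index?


The Fredholm index is defined as ind(T) = dim(ker T) - dim(coker T)
= 5 - 6
= -1

-1


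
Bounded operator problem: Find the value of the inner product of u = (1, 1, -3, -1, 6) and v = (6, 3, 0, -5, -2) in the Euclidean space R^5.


Computing the standard inner product <u, v> = sum u_i * v_i
= 1*6 + 1*3 + -3*0 + -1*-5 + 6*-2
= 6 + 3 + 0 + 5 + -12
= 2

2


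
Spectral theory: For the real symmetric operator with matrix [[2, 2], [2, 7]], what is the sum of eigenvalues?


For a self-adjoint (symmetric) matrix, the eigenvalues are real.
The sum of eigenvalues equals the trace of the matrix.
trace = 2 + 7 = 9

9


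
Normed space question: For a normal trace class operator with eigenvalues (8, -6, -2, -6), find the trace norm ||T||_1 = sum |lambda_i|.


For a normal operator, singular values equal |eigenvalues|.
Trace norm = sum |lambda_i| = 8 + 6 + 2 + 6
= 22

22


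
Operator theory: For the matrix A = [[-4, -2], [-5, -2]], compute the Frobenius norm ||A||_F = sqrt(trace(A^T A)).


||A||_F^2 = sum a_ij^2
= (-4)^2 + (-2)^2 + (-5)^2 + (-2)^2
= 16 + 4 + 25 + 4 = 49
||A||_F = sqrt(49) = 7.0000

7.0000


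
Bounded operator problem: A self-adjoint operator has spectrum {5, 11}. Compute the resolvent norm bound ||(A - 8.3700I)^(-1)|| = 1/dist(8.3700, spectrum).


dist(8.3700, {5, 11}) = min(|8.3700 - 5|, |8.3700 - 11|)
= min(3.3700, 2.6300) = 2.6300
Resolvent bound = 1/2.6300 = 0.3802

0.3802


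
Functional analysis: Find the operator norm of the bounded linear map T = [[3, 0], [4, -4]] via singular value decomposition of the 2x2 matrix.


A^T A = [[25, -16], [-16, 16]]
trace(A^T A) = 41, det(A^T A) = 144
discriminant = 41^2 - 4*144 = 1105
Largest eigenvalue of A^T A = (trace + sqrt(disc))/2 = 37.1208
||T|| = sqrt(37.1208) = 6.0927

6.0927


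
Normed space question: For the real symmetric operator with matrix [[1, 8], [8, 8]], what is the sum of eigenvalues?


For a self-adjoint (symmetric) matrix, the eigenvalues are real.
The sum of eigenvalues equals the trace of the matrix.
trace = 1 + 8 = 9

9


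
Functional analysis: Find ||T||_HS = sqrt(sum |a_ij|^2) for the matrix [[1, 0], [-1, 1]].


The Hilbert-Schmidt norm is sqrt(sum of squares of all entries).
Sum of squares = 1^2 + 0^2 + (-1)^2 + 1^2
= 1 + 0 + 1 + 1 = 3
||T||_HS = sqrt(3) = 1.7321

1.7321


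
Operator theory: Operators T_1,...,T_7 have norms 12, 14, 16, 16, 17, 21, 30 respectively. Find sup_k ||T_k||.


By the Uniform Boundedness Principle, the supremum of norms is finite.
sup_k ||T_k|| = max(12, 14, 16, 16, 17, 21, 30) = 30

30


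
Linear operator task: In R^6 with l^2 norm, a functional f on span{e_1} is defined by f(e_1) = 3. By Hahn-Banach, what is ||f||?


The norm of f is given by ||f|| = sup_{||x||=1} |f(x)|.
On span{e_1}, ||e_1|| = 1, so ||f|| = |f(e_1)| / ||e_1||
= |3| / 1 = 3.0000

3.0000


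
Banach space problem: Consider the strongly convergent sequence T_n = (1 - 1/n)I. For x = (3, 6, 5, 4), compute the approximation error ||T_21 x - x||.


T_21 x - x = (1 - 1/21)x - x = -x/21
||x|| = sqrt(86) = 9.2736
||T_21 x - x|| = ||x||/21 = 9.2736/21 = 0.4416

0.4416


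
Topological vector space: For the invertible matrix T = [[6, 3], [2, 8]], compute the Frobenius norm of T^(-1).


det(T) = 6*8 - 3*2 = 42
T^(-1) = (1/42) * [[8, -3], [-2, 6]] = [[0.1905, -0.0714], [-0.0476, 0.1429]]
||T^(-1)||_F^2 = 0.1905^2 + (-0.0714)^2 + (-0.0476)^2 + 0.1429^2 = 0.0641
||T^(-1)||_F = sqrt(0.0641) = 0.2531

0.2531


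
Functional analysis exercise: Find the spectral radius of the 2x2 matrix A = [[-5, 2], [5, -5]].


For a 2x2 matrix, eigenvalues satisfy lambda^2 - (trace)*lambda + det = 0
trace = -5 + -5 = -10
det = -5*-5 - 2*5 = 15
discriminant = (-10)^2 - 4*(15) = 40
spectral radius = max |eigenvalue| = 8.1623

8.1623


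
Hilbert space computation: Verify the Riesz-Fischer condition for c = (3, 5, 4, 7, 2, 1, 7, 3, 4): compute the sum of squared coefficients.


sum |c_n|^2 = 3^2 + 5^2 + 4^2 + 7^2 + 2^2 + 1^2 + 7^2 + 3^2 + 4^2
= 9 + 25 + 16 + 49 + 4 + 1 + 49 + 9 + 16
= 178

178


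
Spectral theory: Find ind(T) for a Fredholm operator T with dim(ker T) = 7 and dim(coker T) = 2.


The Fredholm index is defined as ind(T) = dim(ker T) - dim(coker T)
= 7 - 2
= 5

5


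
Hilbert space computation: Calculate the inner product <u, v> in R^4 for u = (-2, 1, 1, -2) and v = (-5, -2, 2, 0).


Computing the standard inner product <u, v> = sum u_i * v_i
= -2*-5 + 1*-2 + 1*2 + -2*0
= 10 + -2 + 2 + 0
= 10

10


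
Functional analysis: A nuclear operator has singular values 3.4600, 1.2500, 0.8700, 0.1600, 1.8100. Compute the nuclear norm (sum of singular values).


The nuclear norm is the sum of all singular values.
||T||_1 = 3.4600 + 1.2500 + 0.8700 + 0.1600 + 1.8100
= 7.5500

7.5500


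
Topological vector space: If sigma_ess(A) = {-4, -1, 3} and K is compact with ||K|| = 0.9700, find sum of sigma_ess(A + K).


By Weyl's theorem, the essential spectrum is invariant under compact perturbations.
sigma_ess(A + K) = sigma_ess(A) = {-4, -1, 3}
Sum = -4 + -1 + 3 = -2

-2


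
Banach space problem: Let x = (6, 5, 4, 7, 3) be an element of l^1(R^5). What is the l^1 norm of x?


The l^1 norm equals the sum of absolute values of all components.
||x||_1 = 6 + 5 + 4 + 7 + 3
= 25

25.0000


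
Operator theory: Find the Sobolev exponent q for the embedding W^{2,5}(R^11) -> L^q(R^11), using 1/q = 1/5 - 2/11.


Using the Sobolev embedding formula: 1/q = 1/p - k/n
1/q = 1/5 - 2/11 = 1/55
q = 1/(1/55) = 55

55.0000


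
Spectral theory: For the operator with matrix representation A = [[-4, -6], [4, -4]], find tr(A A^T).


trace(A * A^T) = sum of squares of all entries
= (-4)^2 + (-6)^2 + 4^2 + (-4)^2
= 16 + 36 + 16 + 16
= 84

84


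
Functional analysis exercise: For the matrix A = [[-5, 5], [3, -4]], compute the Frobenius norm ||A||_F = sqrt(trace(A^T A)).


||A||_F^2 = sum a_ij^2
= (-5)^2 + 5^2 + 3^2 + (-4)^2
= 25 + 25 + 9 + 16 = 75
||A||_F = sqrt(75) = 8.6603

8.6603


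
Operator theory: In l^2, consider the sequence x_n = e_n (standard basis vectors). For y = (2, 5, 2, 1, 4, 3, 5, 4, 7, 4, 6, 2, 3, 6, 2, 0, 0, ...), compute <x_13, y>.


x_13 = e_13 is the standard basis vector with 1 in position 13.
<x_13, y> = y_13 = 3
As n -> infinity, <x_n, y> -> 0, confirming weak convergence of (x_n) to 0.

3


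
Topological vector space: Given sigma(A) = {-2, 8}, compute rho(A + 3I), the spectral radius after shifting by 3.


Spectrum of A + 3I = {1, 11}
Spectral radius = max |lambda| over the shifted spectrum
= max(1, 11) = 11

11


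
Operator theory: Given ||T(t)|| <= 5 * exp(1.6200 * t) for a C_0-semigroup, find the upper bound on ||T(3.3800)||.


||T(3.3800)|| <= 5 * exp(1.6200 * 3.3800)
= 5 * exp(5.4756)
= 5 * 238.7937
= 1193.9685

1193.9685


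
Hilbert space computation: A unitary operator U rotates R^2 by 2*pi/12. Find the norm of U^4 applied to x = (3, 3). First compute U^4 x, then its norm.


U is a rotation by theta = 2*pi/12
U^4 = rotation by 4*theta = 8*pi/12
cos(8*pi/12) = -0.5000, sin(8*pi/12) = 0.8660
U^4 x = (-0.5000 * 3 - 0.8660 * 3, 0.8660 * 3 + -0.5000 * 3)
= (-4.0981, 1.0981)
||U^4 x|| = sqrt((-4.0981)^2 + 1.0981^2) = sqrt(18.0000) = 4.2426

4.2426


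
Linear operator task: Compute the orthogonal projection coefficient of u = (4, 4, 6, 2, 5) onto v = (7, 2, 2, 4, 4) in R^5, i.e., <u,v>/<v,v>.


Computing <u,v> = 4*7 + 4*2 + 6*2 + 2*4 + 5*4 = 76
Computing <v,v> = 7^2 + 2^2 + 2^2 + 4^2 + 4^2 = 89
Projection coefficient = 76/89 = 0.8539

0.8539


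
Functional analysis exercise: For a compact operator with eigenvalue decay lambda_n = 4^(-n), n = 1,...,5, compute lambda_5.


The eigenvalue formula gives lambda_5 = 1/4^5
= 1/1024
= 9.7656e-04

9.7656e-04


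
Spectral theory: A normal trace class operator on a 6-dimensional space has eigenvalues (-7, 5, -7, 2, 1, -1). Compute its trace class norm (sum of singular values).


For a normal operator, singular values equal |eigenvalues|.
Trace norm = sum |lambda_i| = 7 + 5 + 7 + 2 + 1 + 1
= 23

23


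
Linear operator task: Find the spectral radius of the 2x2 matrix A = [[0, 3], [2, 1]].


For a 2x2 matrix, eigenvalues satisfy lambda^2 - (trace)*lambda + det = 0
trace = 0 + 1 = 1
det = 0*1 - 3*2 = -6
discriminant = 1^2 - 4*(-6) = 25
spectral radius = max |eigenvalue| = 3.0000

3.0000


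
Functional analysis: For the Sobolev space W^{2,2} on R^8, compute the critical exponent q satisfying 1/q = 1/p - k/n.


Using the Sobolev embedding formula: 1/q = 1/p - k/n
1/q = 1/2 - 2/8 = 1/4
q = 1/(1/4) = 4

4.0000


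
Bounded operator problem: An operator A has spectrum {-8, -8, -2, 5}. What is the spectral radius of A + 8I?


Spectrum of A + 8I = {0, 0, 6, 13}
Spectral radius = max |lambda| over the shifted spectrum
= max(0, 0, 6, 13) = 13

13


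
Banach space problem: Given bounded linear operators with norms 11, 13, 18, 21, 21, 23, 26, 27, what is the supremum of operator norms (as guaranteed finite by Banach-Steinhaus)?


By the Uniform Boundedness Principle, the supremum of norms is finite.
sup_k ||T_k|| = max(11, 13, 18, 21, 21, 23, 26, 27) = 27

27


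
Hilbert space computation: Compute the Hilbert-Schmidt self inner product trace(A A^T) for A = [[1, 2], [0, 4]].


trace(A * A^T) = sum of squares of all entries
= 1^2 + 2^2 + 0^2 + 4^2
= 1 + 4 + 0 + 16
= 21

21


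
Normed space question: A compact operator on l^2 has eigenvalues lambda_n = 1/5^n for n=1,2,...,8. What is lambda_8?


The eigenvalue formula gives lambda_8 = 1/5^8
= 1/390625
= 2.5600e-06

2.5600e-06


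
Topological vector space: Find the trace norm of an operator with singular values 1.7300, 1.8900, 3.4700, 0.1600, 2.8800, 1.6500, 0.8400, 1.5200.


The nuclear norm is the sum of all singular values.
||T||_1 = 1.7300 + 1.8900 + 3.4700 + 0.1600 + 2.8800 + 1.6500 + 0.8400 + 1.5200
= 14.1400

14.1400


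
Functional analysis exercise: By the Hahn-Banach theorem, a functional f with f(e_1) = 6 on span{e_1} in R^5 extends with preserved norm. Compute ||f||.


The norm of f is given by ||f|| = sup_{||x||=1} |f(x)|.
On span{e_1}, ||e_1|| = 1, so ||f|| = |f(e_1)| / ||e_1||
= |6| / 1 = 6.0000

6.0000


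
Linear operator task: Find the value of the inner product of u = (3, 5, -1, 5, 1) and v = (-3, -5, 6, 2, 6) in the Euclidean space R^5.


Computing the standard inner product <u, v> = sum u_i * v_i
= 3*-3 + 5*-5 + -1*6 + 5*2 + 1*6
= -9 + -25 + -6 + 10 + 6
= -24

-24


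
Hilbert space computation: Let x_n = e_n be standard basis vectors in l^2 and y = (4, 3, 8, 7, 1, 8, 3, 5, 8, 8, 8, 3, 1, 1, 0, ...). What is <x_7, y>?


x_7 = e_7 is the standard basis vector with 1 in position 7.
<x_7, y> = y_7 = 3
As n -> infinity, <x_n, y> -> 0, confirming weak convergence of (x_n) to 0.

3


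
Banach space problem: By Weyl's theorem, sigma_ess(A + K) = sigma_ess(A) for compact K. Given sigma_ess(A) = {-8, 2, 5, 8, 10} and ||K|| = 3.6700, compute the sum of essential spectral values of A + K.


By Weyl's theorem, the essential spectrum is invariant under compact perturbations.
sigma_ess(A + K) = sigma_ess(A) = {-8, 2, 5, 8, 10}
Sum = -8 + 2 + 5 + 8 + 10 = 17

17


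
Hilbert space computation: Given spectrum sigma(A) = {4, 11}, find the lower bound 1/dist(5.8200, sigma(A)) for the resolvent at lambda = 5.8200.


dist(5.8200, {4, 11}) = min(|5.8200 - 4|, |5.8200 - 11|)
= min(1.8200, 5.1800) = 1.8200
Resolvent bound = 1/1.8200 = 0.5495

0.5495


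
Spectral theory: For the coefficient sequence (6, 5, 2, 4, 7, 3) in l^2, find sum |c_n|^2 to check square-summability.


sum |c_n|^2 = 6^2 + 5^2 + 2^2 + 4^2 + 7^2 + 3^2
= 36 + 25 + 4 + 16 + 49 + 9
= 139

139


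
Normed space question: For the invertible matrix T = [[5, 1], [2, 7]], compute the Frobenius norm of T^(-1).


det(T) = 5*7 - 1*2 = 33
T^(-1) = (1/33) * [[7, -1], [-2, 5]] = [[0.2121, -0.0303], [-0.0606, 0.1515]]
||T^(-1)||_F^2 = 0.2121^2 + (-0.0303)^2 + (-0.0606)^2 + 0.1515^2 = 0.0725
||T^(-1)||_F = sqrt(0.0725) = 0.2693

0.2693


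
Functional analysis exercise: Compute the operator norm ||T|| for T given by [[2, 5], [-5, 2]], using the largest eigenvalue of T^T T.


A^T A = [[29, 0], [0, 29]]
trace(A^T A) = 58, det(A^T A) = 841
discriminant = 58^2 - 4*841 = 0
Largest eigenvalue of A^T A = (trace + sqrt(disc))/2 = 29.0000
||T|| = sqrt(29.0000) = 5.3852

5.3852


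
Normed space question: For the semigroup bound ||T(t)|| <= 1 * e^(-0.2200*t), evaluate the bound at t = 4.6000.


||T(4.6000)|| <= 1 * exp(-0.2200 * 4.6000)
= 1 * exp(-1.0120)
= 1 * 0.3635
= 0.3635

0.3635


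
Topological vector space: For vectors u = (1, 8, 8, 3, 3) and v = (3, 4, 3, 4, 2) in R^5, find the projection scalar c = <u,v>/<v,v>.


Computing <u,v> = 1*3 + 8*4 + 8*3 + 3*4 + 3*2 = 77
Computing <v,v> = 3^2 + 4^2 + 3^2 + 4^2 + 2^2 = 54
Projection coefficient = 77/54 = 1.4259

1.4259


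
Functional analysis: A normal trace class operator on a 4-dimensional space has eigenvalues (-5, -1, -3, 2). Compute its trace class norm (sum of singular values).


For a normal operator, singular values equal |eigenvalues|.
Trace norm = sum |lambda_i| = 5 + 1 + 3 + 2
= 11

11


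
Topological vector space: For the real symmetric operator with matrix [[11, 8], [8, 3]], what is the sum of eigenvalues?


For a self-adjoint (symmetric) matrix, the eigenvalues are real.
The sum of eigenvalues equals the trace of the matrix.
trace = 11 + 3 = 14

14


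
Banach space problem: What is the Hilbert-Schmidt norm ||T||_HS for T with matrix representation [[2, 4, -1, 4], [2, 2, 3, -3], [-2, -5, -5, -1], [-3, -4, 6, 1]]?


The Hilbert-Schmidt norm is sqrt(sum of squares of all entries).
Sum of squares = 2^2 + 4^2 + (-1)^2 + 4^2 + 2^2 + 2^2 + 3^2 + (-3)^2 + (-2)^2 + (-5)^2 + (-5)^2 + (-1)^2 + (-3)^2 + (-4)^2 + 6^2 + 1^2
= 4 + 16 + 1 + 16 + 4 + 4 + 9 + 9 + 4 + 25 + 25 + 1 + 9 + 16 + 36 + 1 = 180
||T||_HS = sqrt(180) = 13.4164

13.4164


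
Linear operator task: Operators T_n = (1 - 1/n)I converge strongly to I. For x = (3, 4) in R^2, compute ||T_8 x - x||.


T_8 x - x = (1 - 1/8)x - x = -x/8
||x|| = sqrt(25) = 5.0000
||T_8 x - x|| = ||x||/8 = 5.0000/8 = 0.6250

0.6250


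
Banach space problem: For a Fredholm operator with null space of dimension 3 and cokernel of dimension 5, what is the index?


The Fredholm index is defined as ind(T) = dim(ker T) - dim(coker T)
= 3 - 5
= -2

-2


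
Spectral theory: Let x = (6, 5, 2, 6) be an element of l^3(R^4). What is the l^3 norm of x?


The l^3 norm = (sum |x_i|^3)^(1/3)
Sum of 3th powers = 216 + 125 + 8 + 216 = 565
||x||_3 = (565)^(1/3) = 8.2670

8.2670


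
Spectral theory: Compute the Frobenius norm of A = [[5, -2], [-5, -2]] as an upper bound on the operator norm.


||A||_F^2 = sum a_ij^2
= 5^2 + (-2)^2 + (-5)^2 + (-2)^2
= 25 + 4 + 25 + 4 = 58
||A||_F = sqrt(58) = 7.6158

7.6158


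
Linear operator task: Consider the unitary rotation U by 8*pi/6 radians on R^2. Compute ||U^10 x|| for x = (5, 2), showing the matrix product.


U is a rotation by theta = 8*pi/6
U^10 = rotation by 10*theta = 80*pi/6 = 8*pi/6 (mod 2*pi)
cos(8*pi/6) = -0.5000, sin(8*pi/6) = -0.8660
U^10 x = (-0.5000 * 5 - -0.8660 * 2, -0.8660 * 5 + -0.5000 * 2)
= (-0.7679, -5.3301)
||U^10 x|| = sqrt((-0.7679)^2 + (-5.3301)^2) = sqrt(29.0000) = 5.3852

5.3852


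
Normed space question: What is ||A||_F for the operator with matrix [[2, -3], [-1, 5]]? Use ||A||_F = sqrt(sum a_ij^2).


||A||_F^2 = sum a_ij^2
= 2^2 + (-3)^2 + (-1)^2 + 5^2
= 4 + 9 + 1 + 25 = 39
||A||_F = sqrt(39) = 6.2450

6.2450


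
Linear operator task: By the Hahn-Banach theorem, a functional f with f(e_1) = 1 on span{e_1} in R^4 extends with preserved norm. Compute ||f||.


The norm of f is given by ||f|| = sup_{||x||=1} |f(x)|.
On span{e_1}, ||e_1|| = 1, so ||f|| = |f(e_1)| / ||e_1||
= |1| / 1 = 1.0000

1.0000


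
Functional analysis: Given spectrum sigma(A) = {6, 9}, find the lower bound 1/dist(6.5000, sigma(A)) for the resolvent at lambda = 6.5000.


dist(6.5000, {6, 9}) = min(|6.5000 - 6|, |6.5000 - 9|)
= min(0.5000, 2.5000) = 0.5000
Resolvent bound = 1/0.5000 = 2.0000

2.0000


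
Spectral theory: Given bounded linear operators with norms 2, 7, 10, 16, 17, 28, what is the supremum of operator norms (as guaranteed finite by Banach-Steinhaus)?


By the Uniform Boundedness Principle, the supremum of norms is finite.
sup_k ||T_k|| = max(2, 7, 10, 16, 17, 28) = 28

28


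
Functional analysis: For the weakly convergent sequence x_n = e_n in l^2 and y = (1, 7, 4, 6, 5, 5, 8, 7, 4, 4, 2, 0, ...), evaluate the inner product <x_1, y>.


x_1 = e_1 is the standard basis vector with 1 in position 1.
<x_1, y> = y_1 = 1
As n -> infinity, <x_n, y> -> 0, confirming weak convergence of (x_n) to 0.

1


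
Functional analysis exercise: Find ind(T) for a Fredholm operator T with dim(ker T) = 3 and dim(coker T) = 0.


The Fredholm index is defined as ind(T) = dim(ker T) - dim(coker T)
= 3 - 0
= 3

3


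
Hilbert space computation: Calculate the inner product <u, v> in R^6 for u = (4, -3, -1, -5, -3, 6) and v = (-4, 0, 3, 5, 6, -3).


Computing the standard inner product <u, v> = sum u_i * v_i
= 4*-4 + -3*0 + -1*3 + -5*5 + -3*6 + 6*-3
= -16 + 0 + -3 + -25 + -18 + -18
= -80

-80


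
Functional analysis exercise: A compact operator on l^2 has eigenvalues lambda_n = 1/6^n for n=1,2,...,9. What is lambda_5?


The eigenvalue formula gives lambda_5 = 1/6^5
= 1/7776
= 1.2860e-04

1.2860e-04


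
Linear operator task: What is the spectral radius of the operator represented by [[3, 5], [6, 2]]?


For a 2x2 matrix, eigenvalues satisfy lambda^2 - (trace)*lambda + det = 0
trace = 3 + 2 = 5
det = 3*2 - 5*6 = -24
discriminant = 5^2 - 4*(-24) = 121
spectral radius = max |eigenvalue| = 8.0000

8.0000


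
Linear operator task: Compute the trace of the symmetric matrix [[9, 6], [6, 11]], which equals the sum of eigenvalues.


For a self-adjoint (symmetric) matrix, the eigenvalues are real.
The sum of eigenvalues equals the trace of the matrix.
trace = 9 + 11 = 20

20


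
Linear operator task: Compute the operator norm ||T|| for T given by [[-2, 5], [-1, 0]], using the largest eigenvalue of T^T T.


A^T A = [[5, -10], [-10, 25]]
trace(A^T A) = 30, det(A^T A) = 25
discriminant = 30^2 - 4*25 = 800
Largest eigenvalue of A^T A = (trace + sqrt(disc))/2 = 29.1421
||T|| = sqrt(29.1421) = 5.3983

5.3983


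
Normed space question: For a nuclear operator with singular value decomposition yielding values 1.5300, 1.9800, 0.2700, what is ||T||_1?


The nuclear norm is the sum of all singular values.
||T||_1 = 1.5300 + 1.9800 + 0.2700
= 3.7800

3.7800


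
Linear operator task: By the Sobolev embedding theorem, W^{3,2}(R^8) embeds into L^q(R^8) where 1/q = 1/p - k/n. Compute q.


Using the Sobolev embedding formula: 1/q = 1/p - k/n
1/q = 1/2 - 3/8 = 1/8
q = 1/(1/8) = 8

8.0000


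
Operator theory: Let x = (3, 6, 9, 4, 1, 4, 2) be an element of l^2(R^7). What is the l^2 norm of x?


The l^2 norm = (sum |x_i|^2)^(1/2)
Sum of 2th powers = 9 + 36 + 81 + 16 + 1 + 16 + 4 = 163
||x||_2 = (163)^(1/2) = 12.7671

12.7671


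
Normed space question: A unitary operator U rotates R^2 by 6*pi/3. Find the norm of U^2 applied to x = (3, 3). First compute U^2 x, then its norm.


U is a rotation by theta = 6*pi/3
U^2 = rotation by 2*theta = 12*pi/3 = 0*pi/3 (mod 2*pi)
cos(0*pi/3) = 1.0000, sin(0*pi/3) = 0.0000
U^2 x = (1.0000 * 3 - 0.0000 * 3, 0.0000 * 3 + 1.0000 * 3)
= (3.0000, 3.0000)
||U^2 x|| = sqrt(3.0000^2 + 3.0000^2) = sqrt(18.0000) = 4.2426

4.2426


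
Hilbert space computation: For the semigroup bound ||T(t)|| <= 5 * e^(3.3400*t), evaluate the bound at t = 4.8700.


||T(4.8700)|| <= 5 * exp(3.3400 * 4.8700)
= 5 * exp(16.2658)
= 5 * 1.1592e+07
= 5.7959e+07

5.7959e+07


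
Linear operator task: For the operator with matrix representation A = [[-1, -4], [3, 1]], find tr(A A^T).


trace(A * A^T) = sum of squares of all entries
= (-1)^2 + (-4)^2 + 3^2 + 1^2
= 1 + 16 + 9 + 1
= 27

27


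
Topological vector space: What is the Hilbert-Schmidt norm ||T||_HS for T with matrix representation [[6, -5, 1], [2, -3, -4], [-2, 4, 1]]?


The Hilbert-Schmidt norm is sqrt(sum of squares of all entries).
Sum of squares = 6^2 + (-5)^2 + 1^2 + 2^2 + (-3)^2 + (-4)^2 + (-2)^2 + 4^2 + 1^2
= 36 + 25 + 1 + 4 + 9 + 16 + 4 + 16 + 1 = 112
||T||_HS = sqrt(112) = 10.5830

10.5830


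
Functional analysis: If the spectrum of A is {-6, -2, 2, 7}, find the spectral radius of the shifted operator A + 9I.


Spectrum of A + 9I = {3, 7, 11, 16}
Spectral radius = max |lambda| over the shifted spectrum
= max(3, 7, 11, 16) = 16

16


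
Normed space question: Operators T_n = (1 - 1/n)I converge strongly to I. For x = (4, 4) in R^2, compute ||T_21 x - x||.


T_21 x - x = (1 - 1/21)x - x = -x/21
||x|| = sqrt(32) = 5.6569
||T_21 x - x|| = ||x||/21 = 5.6569/21 = 0.2694

0.2694


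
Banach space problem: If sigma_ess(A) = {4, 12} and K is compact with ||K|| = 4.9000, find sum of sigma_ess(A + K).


By Weyl's theorem, the essential spectrum is invariant under compact perturbations.
sigma_ess(A + K) = sigma_ess(A) = {4, 12}
Sum = 4 + 12 = 16

16


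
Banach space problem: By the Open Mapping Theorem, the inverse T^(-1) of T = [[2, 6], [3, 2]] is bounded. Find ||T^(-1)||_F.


det(T) = 2*2 - 6*3 = -14
T^(-1) = (1/-14) * [[2, -6], [-3, 2]] = [[-0.1429, 0.4286], [0.2143, -0.1429]]
||T^(-1)||_F^2 = (-0.1429)^2 + 0.4286^2 + 0.2143^2 + (-0.1429)^2 = 0.2704
||T^(-1)||_F = sqrt(0.2704) = 0.5200

0.5200


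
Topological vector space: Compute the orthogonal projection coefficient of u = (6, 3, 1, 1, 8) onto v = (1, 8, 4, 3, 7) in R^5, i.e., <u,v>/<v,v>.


Computing <u,v> = 6*1 + 3*8 + 1*4 + 1*3 + 8*7 = 93
Computing <v,v> = 1^2 + 8^2 + 4^2 + 3^2 + 7^2 = 139
Projection coefficient = 93/139 = 0.6691

0.6691


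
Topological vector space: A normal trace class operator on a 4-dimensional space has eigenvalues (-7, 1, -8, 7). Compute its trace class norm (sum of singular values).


For a normal operator, singular values equal |eigenvalues|.
Trace norm = sum |lambda_i| = 7 + 1 + 8 + 7
= 23

23


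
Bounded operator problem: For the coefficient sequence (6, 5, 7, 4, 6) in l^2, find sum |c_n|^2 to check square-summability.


sum |c_n|^2 = 6^2 + 5^2 + 7^2 + 4^2 + 6^2
= 36 + 25 + 49 + 16 + 36
= 162

162


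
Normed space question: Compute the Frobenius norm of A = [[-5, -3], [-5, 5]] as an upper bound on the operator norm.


||A||_F^2 = sum a_ij^2
= (-5)^2 + (-3)^2 + (-5)^2 + 5^2
= 25 + 9 + 25 + 25 = 84
||A||_F = sqrt(84) = 9.1652

9.1652


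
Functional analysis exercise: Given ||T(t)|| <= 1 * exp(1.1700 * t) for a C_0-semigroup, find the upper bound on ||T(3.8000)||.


||T(3.8000)|| <= 1 * exp(1.1700 * 3.8000)
= 1 * exp(4.4460)
= 1 * 85.2851
= 85.2851

85.2851


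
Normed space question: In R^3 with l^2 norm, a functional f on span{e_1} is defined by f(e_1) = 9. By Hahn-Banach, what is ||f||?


The norm of f is given by ||f|| = sup_{||x||=1} |f(x)|.
On span{e_1}, ||e_1|| = 1, so ||f|| = |f(e_1)| / ||e_1||
= |9| / 1 = 9.0000

9.0000


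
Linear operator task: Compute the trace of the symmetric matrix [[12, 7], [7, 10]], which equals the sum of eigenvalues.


For a self-adjoint (symmetric) matrix, the eigenvalues are real.
The sum of eigenvalues equals the trace of the matrix.
trace = 12 + 10 = 22

22


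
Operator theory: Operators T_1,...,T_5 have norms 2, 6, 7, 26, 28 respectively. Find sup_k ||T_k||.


By the Uniform Boundedness Principle, the supremum of norms is finite.
sup_k ||T_k|| = max(2, 6, 7, 26, 28) = 28

28


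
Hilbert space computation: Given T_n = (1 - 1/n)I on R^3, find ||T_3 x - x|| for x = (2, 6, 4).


T_3 x - x = (1 - 1/3)x - x = -x/3
||x|| = sqrt(56) = 7.4833
||T_3 x - x|| = ||x||/3 = 7.4833/3 = 2.4944

2.4944


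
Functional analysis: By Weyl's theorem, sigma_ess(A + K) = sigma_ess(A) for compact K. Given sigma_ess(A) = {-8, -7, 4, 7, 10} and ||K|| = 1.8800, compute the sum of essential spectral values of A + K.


By Weyl's theorem, the essential spectrum is invariant under compact perturbations.
sigma_ess(A + K) = sigma_ess(A) = {-8, -7, 4, 7, 10}
Sum = -8 + -7 + 4 + 7 + 10 = 6

6


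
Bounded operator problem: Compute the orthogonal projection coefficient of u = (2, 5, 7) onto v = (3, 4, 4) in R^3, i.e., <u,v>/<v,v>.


Computing <u,v> = 2*3 + 5*4 + 7*4 = 54
Computing <v,v> = 3^2 + 4^2 + 4^2 = 41
Projection coefficient = 54/41 = 1.3171

1.3171


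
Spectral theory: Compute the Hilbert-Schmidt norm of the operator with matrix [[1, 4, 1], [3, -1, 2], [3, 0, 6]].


The Hilbert-Schmidt norm is sqrt(sum of squares of all entries).
Sum of squares = 1^2 + 4^2 + 1^2 + 3^2 + (-1)^2 + 2^2 + 3^2 + 0^2 + 6^2
= 1 + 16 + 1 + 9 + 1 + 4 + 9 + 0 + 36 = 77
||T||_HS = sqrt(77) = 8.7750

8.7750


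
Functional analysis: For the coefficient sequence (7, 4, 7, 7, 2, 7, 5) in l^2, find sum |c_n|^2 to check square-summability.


sum |c_n|^2 = 7^2 + 4^2 + 7^2 + 7^2 + 2^2 + 7^2 + 5^2
= 49 + 16 + 49 + 49 + 4 + 49 + 25
= 241

241


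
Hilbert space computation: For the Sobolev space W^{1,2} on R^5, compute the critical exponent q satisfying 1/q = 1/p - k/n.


Using the Sobolev embedding formula: 1/q = 1/p - k/n
1/q = 1/2 - 1/5 = 3/10
q = 1/(3/10) = 10/3 = 3.3333

3.3333


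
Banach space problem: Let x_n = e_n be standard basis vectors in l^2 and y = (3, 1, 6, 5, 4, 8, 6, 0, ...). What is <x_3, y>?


x_3 = e_3 is the standard basis vector with 1 in position 3.
<x_3, y> = y_3 = 6
As n -> infinity, <x_n, y> -> 0, confirming weak convergence of (x_n) to 0.

6


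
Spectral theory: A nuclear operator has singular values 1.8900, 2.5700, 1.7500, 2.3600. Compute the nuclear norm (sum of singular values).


The nuclear norm is the sum of all singular values.
||T||_1 = 1.8900 + 2.5700 + 1.7500 + 2.3600
= 8.5700

8.5700


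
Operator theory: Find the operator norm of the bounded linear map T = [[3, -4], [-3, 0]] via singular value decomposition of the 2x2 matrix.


A^T A = [[18, -12], [-12, 16]]
trace(A^T A) = 34, det(A^T A) = 144
discriminant = 34^2 - 4*144 = 580
Largest eigenvalue of A^T A = (trace + sqrt(disc))/2 = 29.0416
||T|| = sqrt(29.0416) = 5.3890

5.3890


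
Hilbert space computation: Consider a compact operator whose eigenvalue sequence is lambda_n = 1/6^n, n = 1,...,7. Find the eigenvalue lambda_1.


The eigenvalue formula gives lambda_1 = 1/6^1
= 1/6
= 0.1667

0.1667


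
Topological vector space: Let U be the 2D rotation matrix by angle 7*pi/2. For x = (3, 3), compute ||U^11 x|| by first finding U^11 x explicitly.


U is a rotation by theta = 7*pi/2
U^11 = rotation by 11*theta = 77*pi/2 = 1*pi/2 (mod 2*pi)
cos(1*pi/2) = 0.0000, sin(1*pi/2) = 1.0000
U^11 x = (0.0000 * 3 - 1.0000 * 3, 1.0000 * 3 + 0.0000 * 3)
= (-3.0000, 3.0000)
||U^11 x|| = sqrt((-3.0000)^2 + 3.0000^2) = sqrt(18.0000) = 4.2426

4.2426


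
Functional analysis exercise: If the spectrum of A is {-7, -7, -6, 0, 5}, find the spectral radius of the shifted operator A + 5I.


Spectrum of A + 5I = {-2, -2, -1, 5, 10}
Spectral radius = max |lambda| over the shifted spectrum
= max(2, 2, 1, 5, 10) = 10

10


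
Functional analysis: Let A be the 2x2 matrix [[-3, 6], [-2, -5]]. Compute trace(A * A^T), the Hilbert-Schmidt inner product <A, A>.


trace(A * A^T) = sum of squares of all entries
= (-3)^2 + 6^2 + (-2)^2 + (-5)^2
= 9 + 36 + 4 + 25
= 74

74


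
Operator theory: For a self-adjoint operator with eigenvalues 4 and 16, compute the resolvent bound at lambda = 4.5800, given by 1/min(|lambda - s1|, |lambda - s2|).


dist(4.5800, {4, 16}) = min(|4.5800 - 4|, |4.5800 - 16|)
= min(0.5800, 11.4200) = 0.5800
Resolvent bound = 1/0.5800 = 1.7241

1.7241


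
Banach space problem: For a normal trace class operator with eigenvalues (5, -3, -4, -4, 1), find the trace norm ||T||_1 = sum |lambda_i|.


For a normal operator, singular values equal |eigenvalues|.
Trace norm = sum |lambda_i| = 5 + 3 + 4 + 4 + 1
= 17

17
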